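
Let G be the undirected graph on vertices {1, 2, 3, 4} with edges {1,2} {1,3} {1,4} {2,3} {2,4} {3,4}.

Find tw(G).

A width-3 tree decomposition is:
Bags: B1 = {1, 2, 3, 4}
Tree: (single bag)
With just one bag of size 4, the width is 4 − 1 = 3, so tw(G) ≤ 3. For the lower bound, the 4 vertices {1, 2, 3, 4} are pairwise adjacent, and any tree decomposition puts a clique entirely inside one bag — forcing width ≥ 3. Therefore the treewidth is 3.

3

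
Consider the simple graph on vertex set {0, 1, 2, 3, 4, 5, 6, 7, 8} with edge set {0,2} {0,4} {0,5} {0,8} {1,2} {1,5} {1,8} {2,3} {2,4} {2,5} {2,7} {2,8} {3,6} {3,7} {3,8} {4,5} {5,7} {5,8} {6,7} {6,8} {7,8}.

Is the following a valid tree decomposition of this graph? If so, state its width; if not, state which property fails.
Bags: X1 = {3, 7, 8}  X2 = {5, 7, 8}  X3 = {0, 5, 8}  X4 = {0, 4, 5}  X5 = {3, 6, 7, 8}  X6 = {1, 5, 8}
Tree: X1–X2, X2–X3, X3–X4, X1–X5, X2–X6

A tree decomposition must satisfy three properties: every vertex lies in some bag; for every edge, both endpoints lie together in some bag; and for every vertex, the bags containing it form a connected subtree. Here vertex 2 appears in no bag, so the decomposition is invalid.

No — vertex 2 appears in no bag.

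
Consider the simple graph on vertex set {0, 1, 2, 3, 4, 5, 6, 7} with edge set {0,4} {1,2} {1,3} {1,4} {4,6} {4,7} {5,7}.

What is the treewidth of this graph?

A width-1 tree decomposition is:
Bags: B1 = {4, 7}  B2 = {1, 4}  B3 = {1, 2}  B4 = {5, 7}  B5 = {4, 6}  B6 = {0, 4}  B7 = {1, 3}
Tree: B1–B2, B2–B3, B1–B4, B2–B5, B5–B6, B3–B7
Every bag has size at most 2, so the width is 2 − 1 = 1 and tw(G) ≤ 1. Any graph with an edge has treewidth ≥ 1, and G has the edge 7–4. Hence tw(G) = 1 exactly.

1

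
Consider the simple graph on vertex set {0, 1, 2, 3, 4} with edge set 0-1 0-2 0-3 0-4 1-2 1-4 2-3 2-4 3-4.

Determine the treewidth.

3

A width-3 tree decomposition is:
Bags: B1 = {0, 2, 3, 4}  B2 = {0, 1, 2, 4}
Tree: B1–B2
The largest bag has 4 vertices, giving width 3; this decomposition certifies tw(G) ≤ 3. Conversely, {0, 1, 2, 4} is a clique of size 4, and the vertices of any clique must share a bag in every tree decomposition; so some bag has ≥ 4 vertices and tw(G) ≥ 3. Hence tw(G) = 3 exactly.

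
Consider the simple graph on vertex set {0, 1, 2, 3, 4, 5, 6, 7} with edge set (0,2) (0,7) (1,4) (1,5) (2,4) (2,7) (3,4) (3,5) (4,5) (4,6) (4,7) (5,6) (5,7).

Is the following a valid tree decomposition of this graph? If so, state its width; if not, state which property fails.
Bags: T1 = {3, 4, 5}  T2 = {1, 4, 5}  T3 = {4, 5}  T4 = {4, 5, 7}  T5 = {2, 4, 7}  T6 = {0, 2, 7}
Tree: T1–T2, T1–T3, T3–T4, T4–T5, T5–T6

No — vertex 6 appears in no bag.

A tree decomposition must satisfy three properties: every vertex lies in some bag; for every edge, both endpoints lie together in some bag; and for every vertex, the bags containing it form a connected subtree. Here vertex 6 appears in no bag, so the decomposition is invalid.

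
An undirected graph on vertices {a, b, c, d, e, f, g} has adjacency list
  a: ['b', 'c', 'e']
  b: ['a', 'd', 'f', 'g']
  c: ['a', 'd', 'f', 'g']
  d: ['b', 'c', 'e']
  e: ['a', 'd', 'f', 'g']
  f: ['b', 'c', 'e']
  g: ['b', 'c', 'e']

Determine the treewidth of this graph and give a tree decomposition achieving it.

Treewidth 3.
Bags: B1 = {b, c, e, f}  B2 = {a, b, c, e}  B3 = {b, c, d, e}  B4 = {b, c, e, g}
Tree: B1–B2, B2–B3, B3–B4

Every bag has size at most 4, so the width is 4 − 1 = 3 and tw(G) ≤ 3. For the lower bound: the 4 vertex sets {c,f}, {a,e}, {b}, {d} are disjoint, each induces a connected subgraph, and every pair is joined by at least one edge of G. Contracting each set to a single vertex therefore yields K_{4} as a minor, and since treewidth is minor-monotone, tw(G) ≥ tw(K_{4}) = 3. Therefore the treewidth is 3.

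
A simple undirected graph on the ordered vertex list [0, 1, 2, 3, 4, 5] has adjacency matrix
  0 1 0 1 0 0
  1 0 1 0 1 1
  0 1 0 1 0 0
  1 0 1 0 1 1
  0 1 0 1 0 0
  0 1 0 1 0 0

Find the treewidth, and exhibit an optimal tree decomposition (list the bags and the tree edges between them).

Treewidth 2.
One optimal decomposition is:
Bags: B1 = {1, 3, 4}  B2 = {1, 3, 5}  B3 = {0, 1, 3}  B4 = {1, 2, 3}
Tree: B1–B2, B2–B3, B3–B4

Each bag holds 3 vertices, so the decomposition has width 2, which upper-bounds the treewidth. Since 1–4–3–5–1 is a cycle in G, G is not acyclic. Forests are exactly the graphs of treewidth ≤ 1, so tw(G) ≥ 2. Hence tw(G) = 2 exactly.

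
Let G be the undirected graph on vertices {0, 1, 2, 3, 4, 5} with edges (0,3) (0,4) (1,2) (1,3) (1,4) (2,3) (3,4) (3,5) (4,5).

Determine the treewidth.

2

A width-2 tree decomposition is:
Bags: B1 = {0, 3, 4}  B2 = {3, 4, 5}  B3 = {1, 3, 4}  B4 = {1, 2, 3}
Tree: B1–B2, B2–B3, B3–B4
Every bag has size at most 3, so the width is 3 − 1 = 2 and tw(G) ≤ 2. For the lower bound, the 3 vertices {1, 2, 3} are pairwise adjacent, and any tree decomposition puts a clique entirely inside one bag — forcing width ≥ 2. Therefore the treewidth is 2.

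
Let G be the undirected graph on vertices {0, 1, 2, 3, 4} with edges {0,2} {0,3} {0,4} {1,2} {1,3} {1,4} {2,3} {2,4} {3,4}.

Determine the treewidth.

3

A width-3 tree decomposition is:
Bags: B1 = {1, 2, 3, 4}  B2 = {0, 2, 3, 4}
Tree: B1–B2
Each bag holds 4 vertices, so the decomposition has width 3, which upper-bounds the treewidth. Conversely, {0, 2, 3, 4} is a clique of size 4, and the vertices of any clique must share a bag in every tree decomposition; so some bag has ≥ 4 vertices and tw(G) ≥ 3. Combining the bounds, tw(G) = 3.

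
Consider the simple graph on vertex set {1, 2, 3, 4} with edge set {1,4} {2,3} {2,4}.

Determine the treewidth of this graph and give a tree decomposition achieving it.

Treewidth 1.
One such decomposition:
Bags: B1 = {2, 3}  B2 = {2, 4}  B3 = {1, 4}
Tree: B1–B2, B2–B3

Every bag has size at most 2, so the width is 2 − 1 = 1 and tw(G) ≤ 1. G has an edge, so its treewidth is at least 1. Combining the bounds, tw(G) = 1.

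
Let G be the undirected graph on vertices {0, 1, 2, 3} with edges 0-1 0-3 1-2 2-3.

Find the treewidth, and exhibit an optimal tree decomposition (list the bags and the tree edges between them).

The largest bag has 3 vertices, giving width 2; this decomposition certifies tw(G) ≤ 2. For the lower bound, G contains the cycle 1–0–3–2–1, so G is not a forest; only forests have treewidth ≤ 1, hence tw(G) ≥ 2. Combining the bounds, tw(G) = 2.

Treewidth 2.
One such decomposition:
Bags: B1 = {0, 1, 3}  B2 = {1, 2, 3}
Tree: B1–B2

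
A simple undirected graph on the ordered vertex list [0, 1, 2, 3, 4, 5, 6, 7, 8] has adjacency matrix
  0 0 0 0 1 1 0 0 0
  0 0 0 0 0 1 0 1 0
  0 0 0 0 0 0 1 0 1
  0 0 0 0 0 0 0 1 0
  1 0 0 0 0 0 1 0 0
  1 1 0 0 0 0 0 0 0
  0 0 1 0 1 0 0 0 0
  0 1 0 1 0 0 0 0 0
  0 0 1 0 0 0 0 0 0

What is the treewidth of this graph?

A width-1 tree decomposition is:
Bags: B1 = {3, 7}  B2 = {1, 7}  B3 = {1, 5}  B4 = {0, 5}  B5 = {0, 4}  B6 = {4, 6}  B7 = {2, 6}  B8 = {2, 8}
Tree: B1–B2, B2–B3, B3–B4, B4–B5, B5–B6, B6–B7, B7–B8
The largest bag has 2 vertices, giving width 1; this decomposition certifies tw(G) ≤ 1. G has an edge, so its treewidth is at least 1. The upper and lower bounds meet at 1, so that is the treewidth.

1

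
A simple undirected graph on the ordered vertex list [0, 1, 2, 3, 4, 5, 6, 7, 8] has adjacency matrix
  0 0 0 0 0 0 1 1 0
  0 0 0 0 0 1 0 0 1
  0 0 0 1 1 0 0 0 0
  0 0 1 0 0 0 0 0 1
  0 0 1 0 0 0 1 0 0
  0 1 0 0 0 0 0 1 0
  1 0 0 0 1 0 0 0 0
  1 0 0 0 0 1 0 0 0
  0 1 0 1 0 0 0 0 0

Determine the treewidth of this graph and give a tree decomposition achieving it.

Treewidth 2.
One such decomposition:
Bags: B1 = {2, 4, 6}  B2 = {2, 3, 6}  B3 = {3, 6, 8}  B4 = {1, 6, 8}  B5 = {1, 5, 6}  B6 = {5, 6, 7}  B7 = {0, 6, 7}
Tree: B1–B2, B2–B3, B3–B4, B4–B5, B5–B6, B6–B7

The largest bag has 3 vertices, giving width 2; this decomposition certifies tw(G) ≤ 2. The edges 6–4–2–3–8–1–5–7–0–6 form a cycle, so G is not a tree and its treewidth is at least 2. Therefore the treewidth is 2.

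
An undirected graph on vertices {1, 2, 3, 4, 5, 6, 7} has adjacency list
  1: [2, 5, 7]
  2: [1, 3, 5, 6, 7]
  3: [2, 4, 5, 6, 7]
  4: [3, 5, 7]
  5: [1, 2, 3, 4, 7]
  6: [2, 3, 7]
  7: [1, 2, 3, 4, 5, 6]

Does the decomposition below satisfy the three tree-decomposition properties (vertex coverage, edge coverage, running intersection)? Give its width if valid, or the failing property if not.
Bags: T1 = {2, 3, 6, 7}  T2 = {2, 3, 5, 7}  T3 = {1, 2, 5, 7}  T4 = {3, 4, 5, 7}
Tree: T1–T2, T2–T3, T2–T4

Yes; width 3.

Checking the three conditions: (i) the bags cover all of {1, 2, 3, 4, 5, 6, 7}; (ii) for each edge, some bag contains both endpoints; (iii) the bags containing any fixed vertex form a subtree. All hold, so the decomposition is valid with width 4 − 1 = 3.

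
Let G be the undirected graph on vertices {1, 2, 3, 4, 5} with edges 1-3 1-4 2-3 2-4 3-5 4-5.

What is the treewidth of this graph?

A width-2 tree decomposition is:
Bags: B1 = {3, 4, 5}  B2 = {2, 3, 4}  B3 = {1, 3, 4}
Tree: B1–B2, B2–B3
The largest bag has 3 vertices, giving width 2; this decomposition certifies tw(G) ≤ 2. For the lower bound, G contains the cycle 3–5–4–2–3, so G is not a forest; only forests have treewidth ≤ 1, hence tw(G) ≥ 2. Therefore the treewidth is 2.

2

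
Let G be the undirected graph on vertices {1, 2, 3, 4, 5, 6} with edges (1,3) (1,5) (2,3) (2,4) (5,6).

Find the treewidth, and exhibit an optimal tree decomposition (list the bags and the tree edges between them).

Treewidth 1.
One optimal decomposition is:
Bags: B1 = {5, 6}  B2 = {1, 5}  B3 = {1, 3}  B4 = {2, 3}  B5 = {2, 4}
Tree: B1–B2, B2–B3, B3–B4, B4–B5

Each bag holds 2 vertices, so the decomposition has width 1, which upper-bounds the treewidth. Since G has at least one edge (e.g. 6–5), it is not an edgeless graph, so tw(G) ≥ 1. Therefore the treewidth is 1.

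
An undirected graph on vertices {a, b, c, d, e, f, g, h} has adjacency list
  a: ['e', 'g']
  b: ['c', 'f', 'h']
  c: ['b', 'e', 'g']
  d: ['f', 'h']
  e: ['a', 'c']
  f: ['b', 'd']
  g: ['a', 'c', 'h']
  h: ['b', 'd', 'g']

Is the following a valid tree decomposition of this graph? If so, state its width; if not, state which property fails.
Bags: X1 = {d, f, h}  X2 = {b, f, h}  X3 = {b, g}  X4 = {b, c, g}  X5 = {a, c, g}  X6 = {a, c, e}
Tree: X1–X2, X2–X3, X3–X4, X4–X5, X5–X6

No — edge (h,g) lies in no bag.

A tree decomposition must satisfy three properties: every vertex lies in some bag; for every edge, both endpoints lie together in some bag; and for every vertex, the bags containing it form a connected subtree. Here edge (h,g) lies in no bag, so the decomposition is invalid.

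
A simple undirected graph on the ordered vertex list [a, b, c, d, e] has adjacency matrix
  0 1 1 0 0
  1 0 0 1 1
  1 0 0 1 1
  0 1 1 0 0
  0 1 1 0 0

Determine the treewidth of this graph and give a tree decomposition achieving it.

Treewidth 2.
One optimal decomposition is:
Bags: B1 = {a, b, c}  B2 = {b, c, e}  B3 = {b, c, d}
Tree: B1–B2, B2–B3

Every bag has size at most 3, so the width is 3 − 1 = 2 and tw(G) ≤ 2. Since b–a–c–e–b is a cycle in G, G is not acyclic. Forests are exactly the graphs of treewidth ≤ 1, so tw(G) ≥ 2. Therefore the treewidth is 2.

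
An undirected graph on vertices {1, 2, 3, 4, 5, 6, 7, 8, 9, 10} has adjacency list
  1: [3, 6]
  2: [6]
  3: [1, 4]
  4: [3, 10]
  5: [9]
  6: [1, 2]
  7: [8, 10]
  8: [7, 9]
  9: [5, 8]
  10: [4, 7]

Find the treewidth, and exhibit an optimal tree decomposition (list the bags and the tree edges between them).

Each bag holds 2 vertices, so the decomposition has width 1, which upper-bounds the treewidth. Since G has at least one edge (e.g. 5–9), it is not an edgeless graph, so tw(G) ≥ 1. Therefore the treewidth is 1.

Treewidth 1.
One optimal decomposition is:
Bags: B1 = {5, 9}  B2 = {8, 9}  B3 = {7, 8}  B4 = {7, 10}  B5 = {4, 10}  B6 = {3, 4}  B7 = {1, 3}  B8 = {1, 6}  B9 = {2, 6}
Tree: B1–B2, B2–B3, B3–B4, B4–B5, B5–B6, B6–B7, B7–B8, B8–B9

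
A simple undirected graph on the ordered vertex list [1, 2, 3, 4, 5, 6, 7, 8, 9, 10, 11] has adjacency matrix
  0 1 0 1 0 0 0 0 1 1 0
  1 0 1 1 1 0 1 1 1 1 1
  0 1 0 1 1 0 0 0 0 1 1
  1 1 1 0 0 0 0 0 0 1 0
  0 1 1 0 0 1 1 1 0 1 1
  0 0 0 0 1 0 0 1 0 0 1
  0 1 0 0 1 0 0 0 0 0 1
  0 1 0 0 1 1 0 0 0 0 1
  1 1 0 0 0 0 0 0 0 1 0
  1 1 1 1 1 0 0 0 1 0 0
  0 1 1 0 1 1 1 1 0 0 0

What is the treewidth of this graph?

A width-3 tree decomposition is:
Bags: B1 = {2, 3, 5, 11}  B2 = {2, 3, 5, 10}  B3 = {2, 5, 7, 11}  B4 = {2, 3, 4, 10}  B5 = {2, 5, 8, 11}  B6 = {1, 2, 4, 10}  B7 = {5, 6, 8, 11}  B8 = {1, 2, 9, 10}
Tree: B1–B2, B1–B3, B2–B4, B3–B5, B4–B6, B5–B7, B6–B8
Every bag has size at most 4, so the width is 4 − 1 = 3 and tw(G) ≤ 3. On the other hand G contains the 4-clique {1, 2, 9, 10}. A clique must lie in a single bag of any decomposition, so no decomposition can have width below 3. Therefore the treewidth is 3.

3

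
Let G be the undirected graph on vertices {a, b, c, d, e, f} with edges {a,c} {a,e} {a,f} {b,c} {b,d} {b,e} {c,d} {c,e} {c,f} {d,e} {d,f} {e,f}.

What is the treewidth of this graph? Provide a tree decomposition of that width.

Treewidth 3.
One optimal decomposition is:
Bags: B1 = {b, c, d, e}  B2 = {c, d, e, f}  B3 = {a, c, e, f}
Tree: B1–B2, B2–B3

The largest bag has 4 vertices, giving width 3; this decomposition certifies tw(G) ≤ 3. On the other hand G contains the 4-clique {c, d, e, f}. A clique must lie in a single bag of any decomposition, so no decomposition can have width below 3. Hence tw(G) = 3 exactly.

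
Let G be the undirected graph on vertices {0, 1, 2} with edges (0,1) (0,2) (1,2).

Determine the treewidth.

A width-2 tree decomposition is:
Bags: B1 = {0, 1, 2}
Tree: (single bag)
A single bag containing all 3 vertices is trivially a valid decomposition of width 2. On the other hand G contains the 3-clique {0, 1, 2}. A clique must lie in a single bag of any decomposition, so no decomposition can have width below 2. Combining the bounds, tw(G) = 2.

2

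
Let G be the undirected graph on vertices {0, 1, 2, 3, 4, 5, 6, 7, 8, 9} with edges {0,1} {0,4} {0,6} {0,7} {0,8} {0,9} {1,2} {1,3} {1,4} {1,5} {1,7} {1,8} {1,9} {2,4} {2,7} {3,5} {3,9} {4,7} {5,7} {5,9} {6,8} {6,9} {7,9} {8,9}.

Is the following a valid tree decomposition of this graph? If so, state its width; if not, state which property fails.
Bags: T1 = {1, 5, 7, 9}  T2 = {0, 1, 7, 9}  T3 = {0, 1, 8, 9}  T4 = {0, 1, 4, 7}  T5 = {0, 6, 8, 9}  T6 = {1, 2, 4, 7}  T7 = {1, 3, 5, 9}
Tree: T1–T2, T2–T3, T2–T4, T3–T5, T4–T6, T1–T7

Yes; width 3.

Checking the three conditions: (i) the bags cover all of {0, 1, 2, 3, 4, 5, 6, 7, 8, 9}; (ii) for each edge, some bag contains both endpoints; (iii) the bags containing any fixed vertex form a subtree. All hold, so the decomposition is valid with width 4 − 1 = 3.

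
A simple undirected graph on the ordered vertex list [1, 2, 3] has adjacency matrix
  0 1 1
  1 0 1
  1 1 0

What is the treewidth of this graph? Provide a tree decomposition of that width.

With just one bag of size 3, the width is 3 − 1 = 2, so tw(G) ≤ 2. On the other hand G contains the 3-clique {1, 2, 3}. A clique must lie in a single bag of any decomposition, so no decomposition can have width below 2. Combining the bounds, tw(G) = 2.

Treewidth 2.
One such decomposition:
Bags: B1 = {1, 2, 3}
Tree: (single bag)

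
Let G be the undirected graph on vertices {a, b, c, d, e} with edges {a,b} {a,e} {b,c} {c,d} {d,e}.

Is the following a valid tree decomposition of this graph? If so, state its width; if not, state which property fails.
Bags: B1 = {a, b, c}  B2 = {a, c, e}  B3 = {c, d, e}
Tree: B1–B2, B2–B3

Vertex coverage: the bags together contain {a, b, c, d, e}, the full vertex set. Edge coverage: each edge of G has both endpoints in at least one bag. Running intersection: for every vertex, the bags containing it form a connected subtree. All three properties hold, so this is a valid tree decomposition of width max|bag| − 1 = 2, and hence tw(G) ≤ 2.

Yes; width 2.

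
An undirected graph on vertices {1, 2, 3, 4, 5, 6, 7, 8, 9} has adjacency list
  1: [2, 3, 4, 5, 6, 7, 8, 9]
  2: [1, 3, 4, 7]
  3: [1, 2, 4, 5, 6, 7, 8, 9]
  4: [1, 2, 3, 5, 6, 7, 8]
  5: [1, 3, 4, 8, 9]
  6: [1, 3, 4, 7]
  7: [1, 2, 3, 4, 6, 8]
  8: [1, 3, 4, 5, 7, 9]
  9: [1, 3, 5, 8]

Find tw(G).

A width-4 tree decomposition is:
Bags: B1 = {1, 3, 4, 7, 8}  B2 = {1, 3, 4, 6, 7}  B3 = {1, 2, 3, 4, 7}  B4 = {1, 3, 4, 5, 8}  B5 = {1, 3, 5, 8, 9}
Tree: B1–B2, B2–B3, B1–B4, B4–B5
The largest bag has 5 vertices, giving width 4; this decomposition certifies tw(G) ≤ 4. On the other hand G contains the 5-clique {1, 3, 5, 8, 9}. A clique must lie in a single bag of any decomposition, so no decomposition can have width below 4. Therefore the treewidth is 4.

4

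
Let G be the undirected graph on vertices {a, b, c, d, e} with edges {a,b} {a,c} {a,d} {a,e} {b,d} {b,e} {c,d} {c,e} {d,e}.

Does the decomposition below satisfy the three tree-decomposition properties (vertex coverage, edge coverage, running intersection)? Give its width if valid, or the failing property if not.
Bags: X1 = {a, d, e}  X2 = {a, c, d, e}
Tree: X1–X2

A tree decomposition must satisfy three properties: every vertex lies in some bag; for every edge, both endpoints lie together in some bag; and for every vertex, the bags containing it form a connected subtree. Here vertex b appears in no bag, so the decomposition is invalid.

No — vertex b appears in no bag.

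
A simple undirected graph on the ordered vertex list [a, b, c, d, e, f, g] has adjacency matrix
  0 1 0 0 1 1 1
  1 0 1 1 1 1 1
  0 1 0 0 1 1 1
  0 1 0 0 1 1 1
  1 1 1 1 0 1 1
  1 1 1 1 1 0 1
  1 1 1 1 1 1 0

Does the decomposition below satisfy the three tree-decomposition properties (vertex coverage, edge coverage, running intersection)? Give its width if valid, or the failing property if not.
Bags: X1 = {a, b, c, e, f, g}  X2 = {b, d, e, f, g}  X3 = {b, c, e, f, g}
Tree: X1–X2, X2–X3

A tree decomposition must satisfy three properties: every vertex lies in some bag; for every edge, both endpoints lie together in some bag; and for every vertex, the bags containing it form a connected subtree. Here bags containing vertex c are not connected in the tree, so the decomposition is invalid.

No — bags containing vertex c are not connected in the tree.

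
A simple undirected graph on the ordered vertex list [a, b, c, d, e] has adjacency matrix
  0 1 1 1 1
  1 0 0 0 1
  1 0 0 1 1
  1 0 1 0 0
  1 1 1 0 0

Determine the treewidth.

2

A width-2 tree decomposition is:
Bags: B1 = {a, c, e}  B2 = {a, c, d}  B3 = {a, b, e}
Tree: B1–B2, B1–B3
Each bag holds 3 vertices, so the decomposition has width 2, which upper-bounds the treewidth. On the other hand G contains the 3-clique {a, c, d}. A clique must lie in a single bag of any decomposition, so no decomposition can have width below 2. Hence tw(G) = 2 exactly.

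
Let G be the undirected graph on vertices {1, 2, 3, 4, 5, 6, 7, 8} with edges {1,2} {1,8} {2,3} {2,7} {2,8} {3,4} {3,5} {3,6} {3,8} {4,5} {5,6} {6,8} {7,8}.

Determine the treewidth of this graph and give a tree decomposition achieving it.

Treewidth 2.
One such decomposition:
Bags: B1 = {3, 6, 8}  B2 = {2, 3, 8}  B3 = {2, 7, 8}  B4 = {1, 2, 8}  B5 = {3, 5, 6}  B6 = {3, 4, 5}
Tree: B1–B2, B2–B3, B2–B4, B1–B5, B5–B6

The largest bag has 3 vertices, giving width 2; this decomposition certifies tw(G) ≤ 2. On the other hand G contains the 3-clique {1, 2, 8}. A clique must lie in a single bag of any decomposition, so no decomposition can have width below 2. Combining the bounds, tw(G) = 2.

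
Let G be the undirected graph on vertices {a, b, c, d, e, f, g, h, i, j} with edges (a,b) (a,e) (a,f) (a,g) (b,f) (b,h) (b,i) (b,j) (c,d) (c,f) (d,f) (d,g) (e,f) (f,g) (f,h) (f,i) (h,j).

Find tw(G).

2

A width-2 tree decomposition is:
Bags: B1 = {b, f, h}  B2 = {b, h, j}  B3 = {a, b, f}  B4 = {a, e, f}  B5 = {b, f, i}  B6 = {a, f, g}  B7 = {d, f, g}  B8 = {c, d, f}
Tree: B1–B2, B1–B3, B3–B4, B1–B5, B3–B6, B6–B7, B7–B8
Each bag holds 3 vertices, so the decomposition has width 2, which upper-bounds the treewidth. On the other hand G contains the 3-clique {b, h, j}. A clique must lie in a single bag of any decomposition, so no decomposition can have width below 2. The upper and lower bounds meet at 2, so that is the treewidth.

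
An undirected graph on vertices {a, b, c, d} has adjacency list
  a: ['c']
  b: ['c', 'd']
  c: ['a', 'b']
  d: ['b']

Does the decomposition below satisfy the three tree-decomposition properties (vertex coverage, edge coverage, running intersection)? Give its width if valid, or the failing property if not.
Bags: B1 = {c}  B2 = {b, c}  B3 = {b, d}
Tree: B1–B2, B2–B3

A tree decomposition must satisfy three properties: every vertex lies in some bag; for every edge, both endpoints lie together in some bag; and for every vertex, the bags containing it form a connected subtree. Here vertex a appears in no bag, so the decomposition is invalid.

No — vertex a appears in no bag.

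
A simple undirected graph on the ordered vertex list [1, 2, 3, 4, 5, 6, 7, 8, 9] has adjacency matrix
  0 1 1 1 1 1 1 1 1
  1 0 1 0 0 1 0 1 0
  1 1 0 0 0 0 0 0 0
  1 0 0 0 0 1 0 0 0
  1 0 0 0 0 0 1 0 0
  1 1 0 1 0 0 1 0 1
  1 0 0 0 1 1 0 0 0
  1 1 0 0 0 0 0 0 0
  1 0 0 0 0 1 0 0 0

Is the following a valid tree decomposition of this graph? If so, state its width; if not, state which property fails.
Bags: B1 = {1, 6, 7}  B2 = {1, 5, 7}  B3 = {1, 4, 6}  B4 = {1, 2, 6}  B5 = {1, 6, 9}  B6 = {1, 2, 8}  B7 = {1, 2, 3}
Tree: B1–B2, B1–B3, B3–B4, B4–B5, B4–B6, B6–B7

Yes; width 2.

Every vertex of G appears in some bag (union = {1, 2, 3, 4, 5, 6, 7, 8, 9}); every edge is covered by a bag; and for each vertex v the set of bags containing v is connected in the bag tree. The decomposition is therefore valid. The largest bag has 3 vertices, so the width is 2.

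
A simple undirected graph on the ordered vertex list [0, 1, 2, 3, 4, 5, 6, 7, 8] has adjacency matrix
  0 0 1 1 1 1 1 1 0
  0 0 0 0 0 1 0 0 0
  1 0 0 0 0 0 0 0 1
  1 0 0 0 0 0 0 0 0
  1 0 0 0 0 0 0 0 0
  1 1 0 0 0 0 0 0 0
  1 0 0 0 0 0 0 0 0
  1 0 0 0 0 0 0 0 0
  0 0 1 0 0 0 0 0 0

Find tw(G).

1

A width-1 tree decomposition is:
Bags: B1 = {0, 5}  B2 = {0, 7}  B3 = {0, 4}  B4 = {0, 6}  B5 = {0, 2}  B6 = {1, 5}  B7 = {2, 8}  B8 = {0, 3}
Tree: B1–B2, B2–B3, B1–B4, B4–B5, B1–B6, B5–B7, B3–B8
The largest bag has 2 vertices, giving width 1; this decomposition certifies tw(G) ≤ 1. G has an edge, so its treewidth is at least 1. Combining the bounds, tw(G) = 1.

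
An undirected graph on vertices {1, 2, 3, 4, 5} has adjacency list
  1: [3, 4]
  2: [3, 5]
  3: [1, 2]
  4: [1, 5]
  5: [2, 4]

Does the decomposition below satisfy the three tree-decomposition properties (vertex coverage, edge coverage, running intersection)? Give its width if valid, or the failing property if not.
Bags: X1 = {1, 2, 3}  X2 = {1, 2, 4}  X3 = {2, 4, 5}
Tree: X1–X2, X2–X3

Yes; width 2.

Every vertex of G appears in some bag (union = {1, 2, 3, 4, 5}); every edge is covered by a bag; and for each vertex v the set of bags containing v is connected in the bag tree. The decomposition is therefore valid. The largest bag has 3 vertices, so the width is 2.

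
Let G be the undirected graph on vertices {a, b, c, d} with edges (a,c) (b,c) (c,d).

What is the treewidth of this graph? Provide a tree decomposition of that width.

Every bag has size at most 2, so the width is 2 − 1 = 1 and tw(G) ≤ 1. Any graph with an edge has treewidth ≥ 1, and G has the edge c–d. Combining the bounds, tw(G) = 1.

Treewidth 1.
One such decomposition:
Bags: B1 = {c, d}  B2 = {a, c}  B3 = {b, c}
Tree: B1–B2, B2–B3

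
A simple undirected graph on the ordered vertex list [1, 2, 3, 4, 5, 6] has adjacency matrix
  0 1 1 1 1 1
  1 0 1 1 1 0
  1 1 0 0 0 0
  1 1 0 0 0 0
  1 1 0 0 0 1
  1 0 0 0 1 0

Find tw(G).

A width-2 tree decomposition is:
Bags: B1 = {1, 2, 5}  B2 = {1, 2, 3}  B3 = {1, 2, 4}  B4 = {1, 5, 6}
Tree: B1–B2, B1–B3, B1–B4
The largest bag has 3 vertices, giving width 2; this decomposition certifies tw(G) ≤ 2. For the lower bound, the 3 vertices {1, 2, 3} are pairwise adjacent, and any tree decomposition puts a clique entirely inside one bag — forcing width ≥ 2. Combining the bounds, tw(G) = 2.

2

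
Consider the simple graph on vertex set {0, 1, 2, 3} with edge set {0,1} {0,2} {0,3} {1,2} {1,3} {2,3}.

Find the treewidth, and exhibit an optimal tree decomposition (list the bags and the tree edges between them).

Treewidth 3.
Bags: B1 = {0, 1, 2, 3}
Tree: (single bag)

With just one bag of size 4, the width is 4 − 1 = 3, so tw(G) ≤ 3. Conversely, {0, 1, 2, 3} is a clique of size 4, and the vertices of any clique must share a bag in every tree decomposition; so some bag has ≥ 4 vertices and tw(G) ≥ 3. The upper and lower bounds meet at 3, so that is the treewidth.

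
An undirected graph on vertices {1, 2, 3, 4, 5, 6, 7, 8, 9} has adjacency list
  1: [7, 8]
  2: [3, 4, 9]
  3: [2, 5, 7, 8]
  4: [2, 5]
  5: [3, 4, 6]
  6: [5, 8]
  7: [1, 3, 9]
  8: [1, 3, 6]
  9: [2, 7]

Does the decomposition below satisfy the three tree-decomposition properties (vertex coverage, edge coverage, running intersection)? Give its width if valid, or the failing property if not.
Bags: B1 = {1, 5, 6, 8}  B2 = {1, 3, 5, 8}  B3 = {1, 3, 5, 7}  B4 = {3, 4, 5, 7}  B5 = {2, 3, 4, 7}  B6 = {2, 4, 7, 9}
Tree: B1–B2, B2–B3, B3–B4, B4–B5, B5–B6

Vertex coverage: the bags together contain {1, 2, 3, 4, 5, 6, 7, 8, 9}, the full vertex set. Edge coverage: each edge of G has both endpoints in at least one bag. Running intersection: for every vertex, the bags containing it form a connected subtree. All three properties hold, so this is a valid tree decomposition of width max|bag| − 1 = 3, and hence tw(G) ≤ 3.

Yes; width 3.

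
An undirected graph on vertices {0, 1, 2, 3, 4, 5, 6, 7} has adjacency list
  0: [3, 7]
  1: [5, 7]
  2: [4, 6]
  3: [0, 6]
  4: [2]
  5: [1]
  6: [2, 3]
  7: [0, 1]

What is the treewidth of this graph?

1

A width-1 tree decomposition is:
Bags: B1 = {2, 4}  B2 = {2, 6}  B3 = {3, 6}  B4 = {0, 3}  B5 = {0, 7}  B6 = {1, 7}  B7 = {1, 5}
Tree: B1–B2, B2–B3, B3–B4, B4–B5, B5–B6, B6–B7
Every bag has size at most 2, so the width is 2 − 1 = 1 and tw(G) ≤ 1. Any graph with an edge has treewidth ≥ 1, and G has the edge 4–2. Therefore the treewidth is 1.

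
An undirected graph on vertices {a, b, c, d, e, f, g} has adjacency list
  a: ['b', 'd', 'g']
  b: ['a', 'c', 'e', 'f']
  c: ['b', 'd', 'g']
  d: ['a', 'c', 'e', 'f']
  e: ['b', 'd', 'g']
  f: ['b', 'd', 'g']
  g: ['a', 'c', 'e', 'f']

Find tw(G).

3

A width-3 tree decomposition is:
Bags: B1 = {a, b, d, g}  B2 = {b, c, d, g}  B3 = {b, d, f, g}  B4 = {b, d, e, g}
Tree: B1–B2, B2–B3, B3–B4
Each bag holds 4 vertices, so the decomposition has width 3, which upper-bounds the treewidth. For the lower bound: the 4 vertex sets {a,g}, {b,c}, {d}, {f} are disjoint, each induces a connected subgraph, and every pair is joined by at least one edge of G. Contracting each set to a single vertex therefore yields K_{4} as a minor, and since treewidth is minor-monotone, tw(G) ≥ tw(K_{4}) = 3. The upper and lower bounds meet at 3, so that is the treewidth.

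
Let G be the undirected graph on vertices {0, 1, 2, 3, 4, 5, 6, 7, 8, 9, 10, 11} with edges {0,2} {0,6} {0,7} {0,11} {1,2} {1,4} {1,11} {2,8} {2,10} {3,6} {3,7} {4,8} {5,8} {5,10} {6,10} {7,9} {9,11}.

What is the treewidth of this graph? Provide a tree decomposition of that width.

Treewidth 3.
One such decomposition:
Bags: B1 = {3, 6, 7, 9}  B2 = {0, 6, 7, 9}  B3 = {0, 6, 9, 11}  B4 = {0, 6, 10, 11}  B5 = {0, 2, 10, 11}  B6 = {1, 2, 10, 11}  B7 = {1, 2, 5, 10}  B8 = {1, 2, 5, 8}  B9 = {1, 4, 5, 8}
Tree: B1–B2, B2–B3, B3–B4, B4–B5, B5–B6, B6–B7, B7–B8, B8–B9

Every bag has size at most 4, so the width is 4 − 1 = 3 and tw(G) ≤ 3. For the lower bound: the 4 vertex sets {3,7,9}, {6}, {0}, {1,2,10,11} are disjoint, each induces a connected subgraph, and every pair is joined by at least one edge of G. Contracting each set to a single vertex therefore yields K_{4} as a minor, and since treewidth is minor-monotone, tw(G) ≥ tw(K_{4}) = 3. Combining the bounds, tw(G) = 3.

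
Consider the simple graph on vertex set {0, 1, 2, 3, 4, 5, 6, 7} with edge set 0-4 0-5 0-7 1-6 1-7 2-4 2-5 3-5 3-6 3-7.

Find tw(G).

A width-2 tree decomposition is:
Bags: B1 = {1, 3, 6}  B2 = {1, 3, 7}  B3 = {3, 5, 7}  B4 = {0, 5, 7}  B5 = {0, 2, 5}  B6 = {0, 2, 4}
Tree: B1–B2, B2–B3, B3–B4, B4–B5, B5–B6
The largest bag has 3 vertices, giving width 2; this decomposition certifies tw(G) ≤ 2. For the lower bound, G contains the cycle 6–1–7–3–6, so G is not a forest; only forests have treewidth ≤ 1, hence tw(G) ≥ 2. Therefore the treewidth is 2.

2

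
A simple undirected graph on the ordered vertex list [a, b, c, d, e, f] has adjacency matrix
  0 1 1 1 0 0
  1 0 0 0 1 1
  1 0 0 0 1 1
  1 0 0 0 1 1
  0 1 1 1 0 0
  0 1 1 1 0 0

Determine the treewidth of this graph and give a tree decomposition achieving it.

Every bag has size at most 4, so the width is 4 − 1 = 3 and tw(G) ≤ 3. For the lower bound: the 4 vertex sets {c,f}, {b,e}, {a}, {d} are disjoint, each induces a connected subgraph, and every pair is joined by at least one edge of G. Contracting each set to a single vertex therefore yields K_{4} as a minor, and since treewidth is minor-monotone, tw(G) ≥ tw(K_{4}) = 3. The upper and lower bounds meet at 3, so that is the treewidth.

Treewidth 3.
One optimal decomposition is:
Bags: B1 = {a, c, e, f}  B2 = {a, b, e, f}  B3 = {a, d, e, f}
Tree: B1–B2, B2–B3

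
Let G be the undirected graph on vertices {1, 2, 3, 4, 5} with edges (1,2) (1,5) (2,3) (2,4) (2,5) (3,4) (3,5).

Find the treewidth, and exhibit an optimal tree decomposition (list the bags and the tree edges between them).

The largest bag has 3 vertices, giving width 2; this decomposition certifies tw(G) ≤ 2. For the lower bound, the 3 vertices {1, 2, 5} are pairwise adjacent, and any tree decomposition puts a clique entirely inside one bag — forcing width ≥ 2. Combining the bounds, tw(G) = 2.

Treewidth 2.
One optimal decomposition is:
Bags: B1 = {2, 3, 4}  B2 = {2, 3, 5}  B3 = {1, 2, 5}
Tree: B1–B2, B2–B3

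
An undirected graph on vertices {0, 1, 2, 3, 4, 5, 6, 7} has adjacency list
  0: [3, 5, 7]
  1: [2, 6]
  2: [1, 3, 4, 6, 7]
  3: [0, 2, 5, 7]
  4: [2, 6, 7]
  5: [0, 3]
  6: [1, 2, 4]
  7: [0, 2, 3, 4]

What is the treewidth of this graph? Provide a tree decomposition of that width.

Treewidth 2.
One optimal decomposition is:
Bags: B1 = {2, 4, 6}  B2 = {2, 4, 7}  B3 = {2, 3, 7}  B4 = {1, 2, 6}  B5 = {0, 3, 7}  B6 = {0, 3, 5}
Tree: B1–B2, B2–B3, B1–B4, B3–B5, B5–B6

Every bag has size at most 3, so the width is 3 − 1 = 2 and tw(G) ≤ 2. Conversely, {0, 3, 5} is a clique of size 3, and the vertices of any clique must share a bag in every tree decomposition; so some bag has ≥ 3 vertices and tw(G) ≥ 2. Combining the bounds, tw(G) = 2.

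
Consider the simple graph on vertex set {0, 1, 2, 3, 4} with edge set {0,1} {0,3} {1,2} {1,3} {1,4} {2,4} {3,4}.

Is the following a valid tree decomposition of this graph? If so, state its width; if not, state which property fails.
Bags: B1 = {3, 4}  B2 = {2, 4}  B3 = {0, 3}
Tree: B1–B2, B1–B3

A tree decomposition must satisfy three properties: every vertex lies in some bag; for every edge, both endpoints lie together in some bag; and for every vertex, the bags containing it form a connected subtree. Here vertex 1 appears in no bag, so the decomposition is invalid.

No — vertex 1 appears in no bag.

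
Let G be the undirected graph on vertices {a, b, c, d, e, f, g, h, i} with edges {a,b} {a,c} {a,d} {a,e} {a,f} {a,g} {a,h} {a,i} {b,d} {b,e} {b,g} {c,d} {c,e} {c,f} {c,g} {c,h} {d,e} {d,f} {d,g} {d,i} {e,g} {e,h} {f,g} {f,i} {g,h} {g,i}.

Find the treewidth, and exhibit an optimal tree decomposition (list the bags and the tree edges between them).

Treewidth 4.
One optimal decomposition is:
Bags: B1 = {a, c, d, e, g}  B2 = {a, c, e, g, h}  B3 = {a, c, d, f, g}  B4 = {a, d, f, g, i}  B5 = {a, b, d, e, g}
Tree: B1–B2, B1–B3, B3–B4, B1–B5

Each bag holds 5 vertices, so the decomposition has width 4, which upper-bounds the treewidth. On the other hand G contains the 5-clique {a, c, d, e, g}. A clique must lie in a single bag of any decomposition, so no decomposition can have width below 4. Combining the bounds, tw(G) = 4.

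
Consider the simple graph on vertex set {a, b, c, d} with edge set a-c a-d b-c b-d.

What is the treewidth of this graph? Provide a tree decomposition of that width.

Treewidth 2.
Bags: B1 = {a, b, d}  B2 = {a, b, c}
Tree: B1–B2

Every bag has size at most 3, so the width is 3 − 1 = 2 and tw(G) ≤ 2. Since a–d–b–c–a is a cycle in G, G is not acyclic. Forests are exactly the graphs of treewidth ≤ 1, so tw(G) ≥ 2. Combining the bounds, tw(G) = 2.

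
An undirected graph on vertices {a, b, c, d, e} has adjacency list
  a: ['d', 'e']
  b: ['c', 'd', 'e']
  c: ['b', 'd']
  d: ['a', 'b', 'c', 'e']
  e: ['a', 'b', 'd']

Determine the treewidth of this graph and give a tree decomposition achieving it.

The largest bag has 3 vertices, giving width 2; this decomposition certifies tw(G) ≤ 2. On the other hand G contains the 3-clique {a, d, e}. A clique must lie in a single bag of any decomposition, so no decomposition can have width below 2. The upper and lower bounds meet at 2, so that is the treewidth.

Treewidth 2.
One optimal decomposition is:
Bags: B1 = {b, c, d}  B2 = {b, d, e}  B3 = {a, d, e}
Tree: B1–B2, B2–B3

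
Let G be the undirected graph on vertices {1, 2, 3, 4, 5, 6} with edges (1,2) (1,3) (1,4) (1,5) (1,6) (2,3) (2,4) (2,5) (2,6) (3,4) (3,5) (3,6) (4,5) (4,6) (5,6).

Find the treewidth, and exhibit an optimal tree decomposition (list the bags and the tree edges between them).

Treewidth 5.
One optimal decomposition is:
Bags: B1 = {1, 2, 3, 4, 5, 6}
Tree: (single bag)

A single bag containing all 6 vertices is trivially a valid decomposition of width 5. Conversely, {1, 2, 3, 4, 5, 6} is a clique of size 6, and the vertices of any clique must share a bag in every tree decomposition; so some bag has ≥ 6 vertices and tw(G) ≥ 5. Therefore the treewidth is 5.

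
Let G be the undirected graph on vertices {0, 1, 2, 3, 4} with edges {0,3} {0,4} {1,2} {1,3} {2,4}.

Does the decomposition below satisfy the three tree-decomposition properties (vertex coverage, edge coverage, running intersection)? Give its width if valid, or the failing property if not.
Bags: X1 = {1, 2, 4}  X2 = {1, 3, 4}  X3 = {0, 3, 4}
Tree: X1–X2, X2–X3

Yes; width 2.

Vertex coverage: the bags together contain {0, 1, 2, 3, 4}, the full vertex set. Edge coverage: each edge of G has both endpoints in at least one bag. Running intersection: for every vertex, the bags containing it form a connected subtree. All three properties hold, so this is a valid tree decomposition of width max|bag| − 1 = 2, and hence tw(G) ≤ 2.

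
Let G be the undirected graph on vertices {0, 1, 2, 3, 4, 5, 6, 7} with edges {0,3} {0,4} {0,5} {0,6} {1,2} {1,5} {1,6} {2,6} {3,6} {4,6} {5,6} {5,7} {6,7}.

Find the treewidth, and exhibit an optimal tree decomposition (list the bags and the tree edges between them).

Each bag holds 3 vertices, so the decomposition has width 2, which upper-bounds the treewidth. For the lower bound, the 3 vertices {0, 3, 6} are pairwise adjacent, and any tree decomposition puts a clique entirely inside one bag — forcing width ≥ 2. Combining the bounds, tw(G) = 2.

Treewidth 2.
One optimal decomposition is:
Bags: B1 = {0, 5, 6}  B2 = {5, 6, 7}  B3 = {1, 5, 6}  B4 = {0, 3, 6}  B5 = {0, 4, 6}  B6 = {1, 2, 6}
Tree: B1–B2, B1–B3, B1–B4, B1–B5, B3–B6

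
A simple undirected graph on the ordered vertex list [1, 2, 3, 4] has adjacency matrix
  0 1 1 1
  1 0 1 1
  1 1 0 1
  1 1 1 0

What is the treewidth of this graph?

3

A width-3 tree decomposition is:
Bags: B1 = {1, 2, 3, 4}
Tree: (single bag)
With just one bag of size 4, the width is 4 − 1 = 3, so tw(G) ≤ 3. Conversely, {1, 2, 3, 4} is a clique of size 4, and the vertices of any clique must share a bag in every tree decomposition; so some bag has ≥ 4 vertices and tw(G) ≥ 3. Therefore the treewidth is 3.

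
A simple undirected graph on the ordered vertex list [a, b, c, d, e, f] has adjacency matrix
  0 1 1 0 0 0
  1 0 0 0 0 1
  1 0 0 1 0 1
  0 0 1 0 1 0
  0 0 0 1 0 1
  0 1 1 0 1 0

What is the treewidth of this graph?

2

A width-2 tree decomposition is:
Bags: B1 = {a, b, c}  B2 = {b, c, f}  B3 = {c, d, f}  B4 = {d, e, f}
Tree: B1–B2, B2–B3, B3–B4
Each bag holds 3 vertices, so the decomposition has width 2, which upper-bounds the treewidth. The edges a–b–f–c–a form a cycle, so G is not a tree and its treewidth is at least 2. Hence tw(G) = 2 exactly.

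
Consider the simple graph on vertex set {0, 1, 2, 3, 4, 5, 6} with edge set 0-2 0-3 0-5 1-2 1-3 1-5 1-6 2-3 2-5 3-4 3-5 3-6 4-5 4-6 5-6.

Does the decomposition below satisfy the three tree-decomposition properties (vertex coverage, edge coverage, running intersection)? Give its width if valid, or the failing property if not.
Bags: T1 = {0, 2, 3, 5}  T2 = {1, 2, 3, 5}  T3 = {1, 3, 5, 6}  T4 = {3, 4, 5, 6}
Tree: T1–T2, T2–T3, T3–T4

Yes; width 3.

Vertex coverage: the bags together contain {0, 1, 2, 3, 4, 5, 6}, the full vertex set. Edge coverage: each edge of G has both endpoints in at least one bag. Running intersection: for every vertex, the bags containing it form a connected subtree. All three properties hold, so this is a valid tree decomposition of width max|bag| − 1 = 3, and hence tw(G) ≤ 3.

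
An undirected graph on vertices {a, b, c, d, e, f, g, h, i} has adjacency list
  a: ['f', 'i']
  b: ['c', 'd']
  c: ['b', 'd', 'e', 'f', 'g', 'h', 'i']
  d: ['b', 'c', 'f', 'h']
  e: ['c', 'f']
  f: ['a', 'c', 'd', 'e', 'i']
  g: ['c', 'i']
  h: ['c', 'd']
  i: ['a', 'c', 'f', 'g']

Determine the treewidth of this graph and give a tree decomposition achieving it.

Each bag holds 3 vertices, so the decomposition has width 2, which upper-bounds the treewidth. Conversely, {c, d, h} is a clique of size 3, and the vertices of any clique must share a bag in every tree decomposition; so some bag has ≥ 3 vertices and tw(G) ≥ 2. Therefore the treewidth is 2.

Treewidth 2.
Bags: B1 = {c, d, h}  B2 = {c, d, f}  B3 = {c, e, f}  B4 = {c, f, i}  B5 = {c, g, i}  B6 = {b, c, d}  B7 = {a, f, i}
Tree: B1–B2, B2–B3, B3–B4, B4–B5, B2–B6, B4–B7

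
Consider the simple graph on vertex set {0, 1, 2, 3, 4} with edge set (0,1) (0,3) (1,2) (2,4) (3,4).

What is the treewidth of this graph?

A width-2 tree decomposition is:
Bags: B1 = {0, 1, 2}  B2 = {0, 2, 3}  B3 = {2, 3, 4}
Tree: B1–B2, B2–B3
Every bag has size at most 3, so the width is 3 − 1 = 2 and tw(G) ≤ 2. The edges 2–1–0–3–4–2 form a cycle, so G is not a tree and its treewidth is at least 2. The upper and lower bounds meet at 2, so that is the treewidth.

2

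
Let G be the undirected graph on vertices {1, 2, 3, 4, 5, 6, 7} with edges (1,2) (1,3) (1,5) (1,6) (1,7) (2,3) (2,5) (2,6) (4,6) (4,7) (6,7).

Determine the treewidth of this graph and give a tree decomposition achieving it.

Every bag has size at most 3, so the width is 3 − 1 = 2 and tw(G) ≤ 2. On the other hand G contains the 3-clique {1, 2, 3}. A clique must lie in a single bag of any decomposition, so no decomposition can have width below 2. The upper and lower bounds meet at 2, so that is the treewidth.

Treewidth 2.
Bags: B1 = {4, 6, 7}  B2 = {1, 6, 7}  B3 = {1, 2, 6}  B4 = {1, 2, 3}  B5 = {1, 2, 5}
Tree: B1–B2, B2–B3, B3–B4, B4–B5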